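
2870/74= 38+29/37=38.78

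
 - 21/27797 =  - 3/3971= - 0.00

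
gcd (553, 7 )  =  7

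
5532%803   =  714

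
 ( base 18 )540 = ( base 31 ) 1NI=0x69C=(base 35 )1dc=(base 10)1692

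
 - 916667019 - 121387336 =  - 1038054355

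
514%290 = 224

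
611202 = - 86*(  -  7107 )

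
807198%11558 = 9696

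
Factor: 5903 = 5903^1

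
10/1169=10/1169 = 0.01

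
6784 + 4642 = 11426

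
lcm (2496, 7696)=92352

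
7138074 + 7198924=14336998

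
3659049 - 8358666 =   -  4699617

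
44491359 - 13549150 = 30942209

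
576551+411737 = 988288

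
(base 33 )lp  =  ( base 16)2ce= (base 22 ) 1ae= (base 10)718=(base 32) ME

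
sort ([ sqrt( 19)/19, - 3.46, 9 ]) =[-3.46, sqrt( 19) /19,9]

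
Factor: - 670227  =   - 3^1*41^1 * 5449^1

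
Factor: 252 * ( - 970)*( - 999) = 2^3*3^5*5^1*7^1*37^1 * 97^1 = 244195560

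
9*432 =3888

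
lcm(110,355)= 7810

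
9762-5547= 4215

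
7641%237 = 57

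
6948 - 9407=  - 2459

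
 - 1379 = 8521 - 9900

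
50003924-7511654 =42492270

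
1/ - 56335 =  - 1/56335= -0.00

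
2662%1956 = 706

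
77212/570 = 135+131/285= 135.46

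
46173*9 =415557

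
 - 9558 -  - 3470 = -6088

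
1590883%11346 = 2443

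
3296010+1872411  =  5168421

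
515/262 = 1 + 253/262 = 1.97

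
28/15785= 4/2255 = 0.00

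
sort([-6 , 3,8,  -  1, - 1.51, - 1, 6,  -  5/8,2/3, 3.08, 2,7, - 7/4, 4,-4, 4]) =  [-6, - 4, - 7/4, - 1.51,  -  1 ,  -  1 , - 5/8, 2/3, 2 , 3,3.08, 4, 4, 6, 7,8 ] 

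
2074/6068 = 1037/3034= 0.34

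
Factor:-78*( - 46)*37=132756 =2^2 * 3^1*13^1*23^1* 37^1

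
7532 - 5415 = 2117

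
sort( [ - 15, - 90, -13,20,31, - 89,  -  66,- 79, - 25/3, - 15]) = [ - 90 ,-89, - 79, - 66 , - 15, - 15,  -  13, - 25/3,20 , 31 ]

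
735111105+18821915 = 753933020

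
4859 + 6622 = 11481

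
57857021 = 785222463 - 727365442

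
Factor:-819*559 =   -  457821 = - 3^2*7^1*13^2*43^1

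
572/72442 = 286/36221 = 0.01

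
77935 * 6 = 467610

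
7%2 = 1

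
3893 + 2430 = 6323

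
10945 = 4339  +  6606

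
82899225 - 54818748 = 28080477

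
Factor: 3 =3^1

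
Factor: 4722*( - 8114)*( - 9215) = 2^2*3^1*5^1*19^1*97^1*787^1 * 4057^1 = 353066348220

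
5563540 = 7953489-2389949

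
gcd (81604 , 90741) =1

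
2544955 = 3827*665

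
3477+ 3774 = 7251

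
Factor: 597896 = 2^3 * 13^1*5749^1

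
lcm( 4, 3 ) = 12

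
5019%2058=903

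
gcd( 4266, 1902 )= 6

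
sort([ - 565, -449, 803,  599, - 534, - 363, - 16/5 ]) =[ - 565, - 534,-449, - 363, - 16/5,599 , 803]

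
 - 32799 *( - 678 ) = 22237722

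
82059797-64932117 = 17127680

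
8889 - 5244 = 3645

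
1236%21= 18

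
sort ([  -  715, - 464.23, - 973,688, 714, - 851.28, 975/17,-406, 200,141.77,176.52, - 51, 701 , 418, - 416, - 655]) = [ - 973  , - 851.28,  -  715, - 655,- 464.23, - 416, - 406,-51,975/17, 141.77,  176.52 , 200, 418, 688, 701,714] 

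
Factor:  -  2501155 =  - 5^1*500231^1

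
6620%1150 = 870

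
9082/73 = 124+30/73 = 124.41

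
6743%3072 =599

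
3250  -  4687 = -1437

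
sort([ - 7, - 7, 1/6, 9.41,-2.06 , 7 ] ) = [ - 7,  -  7, - 2.06, 1/6, 7,9.41]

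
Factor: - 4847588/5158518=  - 2423794/2579259=- 2^1*3^(-1)*131^ ( - 1)*6563^( - 1 )*1211897^1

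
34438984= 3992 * 8627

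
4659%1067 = 391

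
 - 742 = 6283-7025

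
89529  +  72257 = 161786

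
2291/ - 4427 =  - 1+2136/4427 = -0.52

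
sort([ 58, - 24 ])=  [-24,58]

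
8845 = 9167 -322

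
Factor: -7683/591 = - 13^1 = -13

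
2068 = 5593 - 3525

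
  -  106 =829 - 935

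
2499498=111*22518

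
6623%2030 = 533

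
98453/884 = 111 + 329/884=   111.37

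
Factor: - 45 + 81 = 36=2^2*3^2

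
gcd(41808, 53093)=1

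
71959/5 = 14391+4/5 = 14391.80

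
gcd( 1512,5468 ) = 4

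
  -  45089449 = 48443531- 93532980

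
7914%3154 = 1606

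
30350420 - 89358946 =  - 59008526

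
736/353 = 736/353 = 2.08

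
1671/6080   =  1671/6080 = 0.27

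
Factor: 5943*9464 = 2^3*3^1*7^2 *13^2*283^1 = 56244552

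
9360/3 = 3120 = 3120.00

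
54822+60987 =115809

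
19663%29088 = 19663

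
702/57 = 12 + 6/19 =12.32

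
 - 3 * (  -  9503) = 28509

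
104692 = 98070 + 6622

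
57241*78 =4464798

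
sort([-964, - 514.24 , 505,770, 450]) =[-964, - 514.24, 450, 505, 770] 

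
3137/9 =3137/9 = 348.56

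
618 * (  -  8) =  - 4944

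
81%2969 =81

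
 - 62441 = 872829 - 935270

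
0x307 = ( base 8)1407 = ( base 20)1if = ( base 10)775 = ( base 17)2ba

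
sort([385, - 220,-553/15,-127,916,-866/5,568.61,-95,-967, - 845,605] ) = [ - 967, - 845, - 220,-866/5, - 127,  -  95, - 553/15,385,568.61,605, 916 ] 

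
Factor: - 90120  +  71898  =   - 18222 = - 2^1*3^1*3037^1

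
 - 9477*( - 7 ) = 66339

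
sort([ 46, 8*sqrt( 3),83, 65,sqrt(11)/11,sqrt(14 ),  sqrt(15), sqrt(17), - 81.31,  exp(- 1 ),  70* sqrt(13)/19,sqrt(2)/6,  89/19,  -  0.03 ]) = [ - 81.31, - 0.03, sqrt( 2)/6,sqrt ( 11 )/11, exp( - 1), sqrt( 14),sqrt(15 ),  sqrt ( 17),89/19, 70 * sqrt(13)/19, 8 * sqrt( 3), 46 , 65,  83]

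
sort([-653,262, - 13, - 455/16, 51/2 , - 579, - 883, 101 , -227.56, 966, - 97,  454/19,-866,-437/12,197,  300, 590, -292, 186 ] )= [- 883, - 866 , - 653,-579, -292, - 227.56, - 97, - 437/12, - 455/16, - 13,454/19,51/2, 101, 186,197, 262,300, 590,  966]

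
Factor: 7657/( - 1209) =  - 3^( - 1)*19^1=- 19/3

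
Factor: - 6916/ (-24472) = 13/46 = 2^( - 1 )*13^1* 23^( - 1) 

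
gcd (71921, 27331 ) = 1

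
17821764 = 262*68022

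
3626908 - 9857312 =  - 6230404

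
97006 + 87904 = 184910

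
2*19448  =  38896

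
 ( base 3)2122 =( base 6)155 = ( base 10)71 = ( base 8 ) 107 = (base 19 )3e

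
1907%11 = 4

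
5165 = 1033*5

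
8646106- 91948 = 8554158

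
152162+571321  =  723483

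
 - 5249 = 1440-6689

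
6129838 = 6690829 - 560991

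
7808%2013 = 1769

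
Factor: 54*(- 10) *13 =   -  2^2*3^3*5^1*13^1 = - 7020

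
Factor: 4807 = 11^1*19^1*23^1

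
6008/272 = 22 + 3/34 = 22.09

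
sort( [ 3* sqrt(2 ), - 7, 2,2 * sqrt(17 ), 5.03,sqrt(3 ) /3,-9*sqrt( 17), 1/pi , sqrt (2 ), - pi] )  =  [-9* sqrt(17 ), - 7, - pi, 1/pi,sqrt(3)/3,sqrt(2),2,3*sqrt(2 ),5.03,2*sqrt(17 )] 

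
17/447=17/447 = 0.04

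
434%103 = 22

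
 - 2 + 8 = 6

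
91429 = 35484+55945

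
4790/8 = 2395/4=598.75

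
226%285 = 226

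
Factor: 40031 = 40031^1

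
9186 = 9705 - 519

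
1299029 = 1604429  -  305400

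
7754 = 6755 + 999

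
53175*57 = 3030975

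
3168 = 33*96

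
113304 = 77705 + 35599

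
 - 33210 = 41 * ( - 810)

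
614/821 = 614/821 = 0.75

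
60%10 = 0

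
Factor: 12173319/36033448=2^( -3 )*3^2*11^( - 1)*19^1* 257^1*277^1*409471^ (-1) 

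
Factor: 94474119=3^1*919^1*34267^1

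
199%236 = 199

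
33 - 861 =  - 828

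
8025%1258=477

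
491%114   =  35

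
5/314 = 5/314 = 0.02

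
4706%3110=1596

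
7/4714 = 7/4714 = 0.00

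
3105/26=3105/26 = 119.42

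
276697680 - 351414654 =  - 74716974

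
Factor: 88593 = 3^1 * 29531^1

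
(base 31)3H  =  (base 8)156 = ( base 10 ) 110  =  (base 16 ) 6e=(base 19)5F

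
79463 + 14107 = 93570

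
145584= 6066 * 24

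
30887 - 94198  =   - 63311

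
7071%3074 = 923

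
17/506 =17/506 = 0.03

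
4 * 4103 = 16412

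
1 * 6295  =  6295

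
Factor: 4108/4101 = 2^2*3^(  -  1)*13^1 * 79^1*1367^(  -  1 ) 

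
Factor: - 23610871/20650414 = - 2^( - 1)*31^1 * 101^1 *7541^1*10325207^(-1)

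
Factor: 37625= 5^3*7^1*43^1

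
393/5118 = 131/1706 = 0.08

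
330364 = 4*82591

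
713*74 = 52762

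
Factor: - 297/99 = -3 = - 3^1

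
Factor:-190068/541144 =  - 47517/135286 = -2^( - 1)*3^1*17^(  -  1)*23^ (-1 )*47^1*173^( - 1 )*337^1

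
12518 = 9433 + 3085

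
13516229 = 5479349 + 8036880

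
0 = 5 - 5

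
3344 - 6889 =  - 3545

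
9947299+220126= 10167425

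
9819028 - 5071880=4747148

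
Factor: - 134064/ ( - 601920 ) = 2^ (  -  2)* 5^( - 1 ) *7^2*11^( - 1 )=49/220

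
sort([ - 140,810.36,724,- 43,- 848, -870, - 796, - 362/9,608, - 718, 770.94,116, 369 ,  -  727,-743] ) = [ - 870, - 848 , -796, -743,-727, - 718, - 140,  -  43, - 362/9,116,369,608,724, 770.94,  810.36] 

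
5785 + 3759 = 9544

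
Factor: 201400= 2^3 * 5^2 * 19^1 * 53^1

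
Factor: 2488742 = 2^1 * 31^1*137^1*293^1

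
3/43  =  3/43 = 0.07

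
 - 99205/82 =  - 99205/82 = - 1209.82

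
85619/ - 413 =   -  85619/413 = -  207.31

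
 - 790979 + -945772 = -1736751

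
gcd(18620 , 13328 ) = 196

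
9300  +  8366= 17666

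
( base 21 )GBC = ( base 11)5536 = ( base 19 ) 1143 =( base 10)7299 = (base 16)1C83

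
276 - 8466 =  - 8190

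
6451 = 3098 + 3353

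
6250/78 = 80 + 5/39 = 80.13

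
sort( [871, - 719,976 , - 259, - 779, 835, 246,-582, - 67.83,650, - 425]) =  [ - 779,-719, - 582, -425, - 259, - 67.83,246, 650,835,871 , 976]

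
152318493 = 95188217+57130276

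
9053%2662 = 1067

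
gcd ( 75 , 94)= 1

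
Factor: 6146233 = 83^1*74051^1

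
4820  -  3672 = 1148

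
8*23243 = 185944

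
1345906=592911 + 752995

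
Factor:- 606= - 2^1*3^1*101^1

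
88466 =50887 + 37579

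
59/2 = 59/2 = 29.50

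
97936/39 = 97936/39 = 2511.18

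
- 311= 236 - 547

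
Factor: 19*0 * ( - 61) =0^1 = 0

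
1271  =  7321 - 6050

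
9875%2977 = 944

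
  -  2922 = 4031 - 6953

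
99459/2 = 99459/2 = 49729.50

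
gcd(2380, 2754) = 34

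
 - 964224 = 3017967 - 3982191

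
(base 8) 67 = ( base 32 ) 1N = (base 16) 37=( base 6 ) 131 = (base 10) 55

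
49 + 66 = 115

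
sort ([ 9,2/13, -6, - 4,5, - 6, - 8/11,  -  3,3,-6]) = [-6,-6,-6, - 4, - 3,  -  8/11,2/13,3,5 , 9] 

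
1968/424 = 246/53 = 4.64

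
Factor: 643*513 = 3^3*19^1*643^1 = 329859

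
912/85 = 912/85 = 10.73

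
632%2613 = 632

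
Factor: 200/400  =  2^(  -  1) = 1/2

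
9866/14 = 4933/7 = 704.71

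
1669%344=293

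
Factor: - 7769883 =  - 3^1*11^1*23^1*29^1*353^1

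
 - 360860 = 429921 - 790781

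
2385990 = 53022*45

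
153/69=2 + 5/23 = 2.22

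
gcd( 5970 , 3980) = 1990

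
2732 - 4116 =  - 1384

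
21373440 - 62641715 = - 41268275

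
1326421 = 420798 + 905623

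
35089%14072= 6945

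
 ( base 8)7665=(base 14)1673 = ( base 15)12D1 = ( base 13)1AA4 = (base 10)4021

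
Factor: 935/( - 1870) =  - 1/2 = - 2^ ( - 1) 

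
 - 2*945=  - 1890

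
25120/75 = 334 + 14/15 = 334.93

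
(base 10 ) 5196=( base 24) 90C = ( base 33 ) 4PF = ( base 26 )7HM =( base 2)1010001001100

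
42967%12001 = 6964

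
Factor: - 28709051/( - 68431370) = 4101293/9775910 = 2^( - 1)*5^( - 1 )*7^1 * 585899^1*  977591^( - 1) 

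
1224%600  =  24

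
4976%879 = 581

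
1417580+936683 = 2354263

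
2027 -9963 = -7936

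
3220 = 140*23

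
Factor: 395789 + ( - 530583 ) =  - 134794 =-  2^1*  11^2*557^1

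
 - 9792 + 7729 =-2063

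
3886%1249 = 139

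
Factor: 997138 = 2^1*79^1*6311^1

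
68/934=34/467=0.07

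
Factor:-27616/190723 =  - 2^5*13^( - 1) * 17^( - 1) = - 32/221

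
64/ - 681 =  - 1+ 617/681  =  - 0.09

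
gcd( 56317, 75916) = 1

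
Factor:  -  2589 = - 3^1*863^1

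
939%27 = 21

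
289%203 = 86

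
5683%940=43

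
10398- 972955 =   -  962557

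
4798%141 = 4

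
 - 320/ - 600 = 8/15 = 0.53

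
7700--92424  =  100124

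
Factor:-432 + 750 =2^1*3^1* 53^1  =  318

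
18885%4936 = 4077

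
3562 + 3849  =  7411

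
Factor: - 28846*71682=-2067738972= - 2^2*3^1 * 13^1*  919^1*14423^1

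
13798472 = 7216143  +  6582329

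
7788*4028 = 31370064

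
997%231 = 73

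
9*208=1872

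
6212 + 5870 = 12082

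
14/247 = 14/247 = 0.06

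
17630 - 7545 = 10085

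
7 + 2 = 9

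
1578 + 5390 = 6968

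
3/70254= 1/23418 = 0.00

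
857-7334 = -6477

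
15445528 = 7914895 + 7530633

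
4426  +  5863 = 10289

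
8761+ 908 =9669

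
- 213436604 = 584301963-797738567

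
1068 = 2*534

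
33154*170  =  5636180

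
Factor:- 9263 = -59^1*157^1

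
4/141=4/141 = 0.03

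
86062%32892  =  20278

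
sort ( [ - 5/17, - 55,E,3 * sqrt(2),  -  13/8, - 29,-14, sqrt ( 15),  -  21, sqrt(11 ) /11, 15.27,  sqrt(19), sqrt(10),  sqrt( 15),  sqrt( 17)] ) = [ - 55, - 29, -21, -14, -13/8, - 5/17,sqrt( 11)/11,E,sqrt(10), sqrt (15) , sqrt(15), sqrt( 17 ),  3*sqrt(2 ), sqrt(19 ),15.27]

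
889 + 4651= 5540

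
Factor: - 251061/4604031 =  - 83687/1534677  =  -  3^(-1)*53^1*1579^1*511559^( - 1) 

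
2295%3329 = 2295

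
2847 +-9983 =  - 7136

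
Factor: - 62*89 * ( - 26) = 2^2 * 13^1*31^1*89^1  =  143468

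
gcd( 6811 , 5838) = 973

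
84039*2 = 168078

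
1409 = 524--885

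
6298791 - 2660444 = 3638347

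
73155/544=134+259/544=134.48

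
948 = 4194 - 3246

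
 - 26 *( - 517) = 13442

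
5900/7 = 5900/7 = 842.86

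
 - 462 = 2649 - 3111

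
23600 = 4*5900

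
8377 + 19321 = 27698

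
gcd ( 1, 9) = 1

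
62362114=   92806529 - 30444415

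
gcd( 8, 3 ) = 1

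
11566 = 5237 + 6329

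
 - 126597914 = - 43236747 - 83361167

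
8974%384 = 142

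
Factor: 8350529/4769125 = 5^(-3 )*11^1*179^1*4241^1*38153^ (-1) 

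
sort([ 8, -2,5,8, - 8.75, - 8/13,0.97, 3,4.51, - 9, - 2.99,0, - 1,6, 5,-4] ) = [  -  9, - 8.75, - 4, - 2.99, - 2, - 1, - 8/13,0  ,  0.97,3,4.51,5, 5, 6,8,8]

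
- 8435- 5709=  - 14144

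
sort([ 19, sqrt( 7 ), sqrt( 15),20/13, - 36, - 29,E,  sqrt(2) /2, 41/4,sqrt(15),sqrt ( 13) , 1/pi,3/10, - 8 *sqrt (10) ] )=[-36, - 29, - 8*sqrt( 10), 3/10, 1/pi, sqrt( 2) /2, 20/13,sqrt( 7), E,sqrt( 13 ),sqrt ( 15),sqrt( 15), 41/4,19 ] 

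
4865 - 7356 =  - 2491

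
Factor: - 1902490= - 2^1*5^1*190249^1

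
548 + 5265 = 5813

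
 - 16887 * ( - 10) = 168870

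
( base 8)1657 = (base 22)1KJ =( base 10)943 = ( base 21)22j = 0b1110101111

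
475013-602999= - 127986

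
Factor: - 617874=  - 2^1 * 3^1 * 29^1*53^1*67^1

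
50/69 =50/69 =0.72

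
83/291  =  83/291 = 0.29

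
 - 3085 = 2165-5250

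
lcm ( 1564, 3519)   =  14076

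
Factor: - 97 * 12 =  - 1164 = - 2^2*3^1*97^1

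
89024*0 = 0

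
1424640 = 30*47488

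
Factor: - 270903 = -3^1 *73^1*1237^1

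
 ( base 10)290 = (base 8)442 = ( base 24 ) c2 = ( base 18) g2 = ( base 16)122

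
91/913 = 91/913 = 0.10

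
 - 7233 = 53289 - 60522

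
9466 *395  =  3739070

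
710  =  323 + 387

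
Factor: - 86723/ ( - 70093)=7^1*13^1*29^( - 1)*953^1*2417^(-1 )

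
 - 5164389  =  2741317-7905706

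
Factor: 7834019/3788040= 2^( - 3 ) * 3^( - 1)*5^( - 1 )*509^1*15391^1*31567^( - 1 )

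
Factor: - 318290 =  -2^1*5^1*7^1* 4547^1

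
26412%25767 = 645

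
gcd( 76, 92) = 4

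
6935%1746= 1697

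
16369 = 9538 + 6831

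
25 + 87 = 112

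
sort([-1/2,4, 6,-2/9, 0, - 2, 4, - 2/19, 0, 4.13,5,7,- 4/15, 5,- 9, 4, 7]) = [ - 9, - 2, - 1/2, - 4/15, - 2/9, - 2/19, 0,0, 4, 4, 4, 4.13,5, 5,6,  7, 7 ]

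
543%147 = 102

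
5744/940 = 1436/235 = 6.11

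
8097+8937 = 17034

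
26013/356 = 73 + 25/356 = 73.07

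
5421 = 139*39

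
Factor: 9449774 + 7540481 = 5^1 * 3398051^1 = 16990255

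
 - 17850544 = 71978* ( - 248 ) 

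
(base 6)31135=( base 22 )8d5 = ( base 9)5635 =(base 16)1043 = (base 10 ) 4163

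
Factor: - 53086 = - 2^1*11^1*19^1*127^1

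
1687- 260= 1427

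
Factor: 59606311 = 809^1*73679^1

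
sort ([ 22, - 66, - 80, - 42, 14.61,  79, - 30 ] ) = [ - 80, - 66,-42, -30,14.61,22, 79 ]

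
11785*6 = 70710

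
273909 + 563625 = 837534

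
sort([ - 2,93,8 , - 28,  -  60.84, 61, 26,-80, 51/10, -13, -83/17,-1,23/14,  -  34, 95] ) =[  -  80, - 60.84, - 34, - 28,  -  13, - 83/17, - 2,-1, 23/14 , 51/10,  8,26, 61 , 93, 95 ] 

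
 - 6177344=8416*( - 734)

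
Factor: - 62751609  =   - 3^2*6972401^1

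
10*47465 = 474650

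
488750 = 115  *4250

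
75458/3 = 25152+ 2/3=25152.67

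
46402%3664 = 2434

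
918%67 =47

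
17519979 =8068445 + 9451534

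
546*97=52962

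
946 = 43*22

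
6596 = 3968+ 2628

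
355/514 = 355/514 = 0.69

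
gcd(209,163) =1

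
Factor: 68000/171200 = 2^( - 1 ) * 5^1 * 17^1*107^( - 1 ) = 85/214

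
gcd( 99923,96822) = 1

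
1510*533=804830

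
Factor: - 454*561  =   - 254694 = - 2^1*3^1 * 11^1*17^1*227^1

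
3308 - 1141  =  2167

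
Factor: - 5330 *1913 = -10196290 = -2^1*5^1 * 13^1* 41^1*1913^1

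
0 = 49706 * 0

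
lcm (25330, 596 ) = 50660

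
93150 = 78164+14986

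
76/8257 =76/8257 = 0.01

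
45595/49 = 930 + 25/49 = 930.51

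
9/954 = 1/106 = 0.01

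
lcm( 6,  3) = 6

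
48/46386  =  8/7731  =  0.00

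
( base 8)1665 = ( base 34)RV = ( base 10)949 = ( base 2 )1110110101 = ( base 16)3b5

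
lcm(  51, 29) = 1479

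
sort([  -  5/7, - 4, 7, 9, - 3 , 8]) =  [ - 4 , - 3, - 5/7, 7, 8,9]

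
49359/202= 49359/202 =244.35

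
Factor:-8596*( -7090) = 2^3 * 5^1*7^1*307^1*709^1 = 60945640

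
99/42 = 33/14 = 2.36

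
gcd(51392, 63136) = 32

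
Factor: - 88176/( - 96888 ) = 334/367 = 2^1*167^1  *  367^ ( - 1)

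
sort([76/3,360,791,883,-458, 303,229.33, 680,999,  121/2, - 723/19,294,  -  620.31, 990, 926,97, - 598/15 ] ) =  [  -  620.31, - 458, - 598/15,-723/19, 76/3,121/2, 97,229.33 , 294,303, 360, 680,791,883,  926,  990,999 ]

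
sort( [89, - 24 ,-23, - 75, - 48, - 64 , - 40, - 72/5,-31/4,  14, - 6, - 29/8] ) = [-75, - 64, - 48, - 40, - 24, - 23 , - 72/5, - 31/4, - 6,- 29/8, 14, 89]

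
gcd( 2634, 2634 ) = 2634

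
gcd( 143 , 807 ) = 1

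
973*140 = 136220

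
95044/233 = 95044/233 = 407.91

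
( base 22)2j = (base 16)3F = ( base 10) 63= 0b111111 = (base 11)58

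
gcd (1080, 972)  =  108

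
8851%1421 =325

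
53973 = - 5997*( - 9)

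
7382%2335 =377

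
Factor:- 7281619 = -223^1*32653^1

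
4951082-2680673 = 2270409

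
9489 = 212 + 9277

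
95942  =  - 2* (- 47971) 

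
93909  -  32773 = 61136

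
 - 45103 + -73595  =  -118698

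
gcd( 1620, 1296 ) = 324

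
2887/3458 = 2887/3458 = 0.83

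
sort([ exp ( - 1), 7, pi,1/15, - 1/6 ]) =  [ - 1/6, 1/15,  exp( - 1 ), pi, 7]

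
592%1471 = 592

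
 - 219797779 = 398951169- 618748948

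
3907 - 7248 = -3341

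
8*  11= 88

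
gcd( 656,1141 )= 1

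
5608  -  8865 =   -  3257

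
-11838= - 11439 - 399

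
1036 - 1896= - 860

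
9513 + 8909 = 18422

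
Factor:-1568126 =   -  2^1*7^1 *101^1*1109^1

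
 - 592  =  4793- 5385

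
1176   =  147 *8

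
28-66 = -38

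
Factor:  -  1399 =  - 1399^1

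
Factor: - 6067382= -2^1*31^1*97861^1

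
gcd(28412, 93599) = 1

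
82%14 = 12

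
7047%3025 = 997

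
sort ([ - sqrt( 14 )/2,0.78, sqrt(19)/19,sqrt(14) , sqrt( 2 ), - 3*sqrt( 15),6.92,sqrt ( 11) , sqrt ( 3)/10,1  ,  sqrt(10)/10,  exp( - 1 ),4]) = [ - 3*sqrt(15), - sqrt (14) /2 , sqrt( 3 ) /10,sqrt ( 19)/19,  sqrt(10 ) /10, exp(- 1),0.78, 1, sqrt(2), sqrt ( 11), sqrt(14) , 4, 6.92]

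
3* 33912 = 101736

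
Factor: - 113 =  - 113^1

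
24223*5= 121115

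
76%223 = 76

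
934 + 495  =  1429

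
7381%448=213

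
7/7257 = 7/7257 = 0.00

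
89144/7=89144/7 =12734.86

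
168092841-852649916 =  - 684557075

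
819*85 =69615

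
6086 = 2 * 3043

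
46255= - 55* (-841)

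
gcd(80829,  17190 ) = 9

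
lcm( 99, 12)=396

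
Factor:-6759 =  - 3^2*751^1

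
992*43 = 42656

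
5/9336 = 5/9336  =  0.00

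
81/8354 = 81/8354 =0.01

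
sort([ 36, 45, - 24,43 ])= [ - 24,36,43,  45]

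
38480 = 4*9620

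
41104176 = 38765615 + 2338561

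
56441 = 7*8063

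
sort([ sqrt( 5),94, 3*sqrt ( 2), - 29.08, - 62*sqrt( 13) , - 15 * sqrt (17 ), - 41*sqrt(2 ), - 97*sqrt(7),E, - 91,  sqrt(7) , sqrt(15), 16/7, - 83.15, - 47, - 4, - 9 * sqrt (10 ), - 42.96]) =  [-97*sqrt( 7 ) , - 62 * sqrt(13), - 91, - 83.15, - 15*sqrt(17),-41 *sqrt(2), - 47, - 42.96, - 29.08, - 9*sqrt( 10 ), - 4,sqrt(5), 16/7,sqrt( 7 ), E, sqrt( 15),3*sqrt(2), 94]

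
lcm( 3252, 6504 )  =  6504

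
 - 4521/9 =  - 1507/3 = - 502.33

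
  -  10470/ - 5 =2094  +  0/1=2094.00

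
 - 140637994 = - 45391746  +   - 95246248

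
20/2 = 10  =  10.00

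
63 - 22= 41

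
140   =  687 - 547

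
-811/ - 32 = 25 + 11/32=25.34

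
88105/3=29368+1/3= 29368.33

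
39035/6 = 39035/6=6505.83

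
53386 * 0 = 0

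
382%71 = 27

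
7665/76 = 7665/76 = 100.86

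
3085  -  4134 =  - 1049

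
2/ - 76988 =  - 1/38494 = -0.00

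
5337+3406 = 8743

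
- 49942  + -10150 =-60092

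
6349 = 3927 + 2422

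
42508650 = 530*80205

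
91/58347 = 91/58347 = 0.00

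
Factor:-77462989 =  - 281^1*275669^1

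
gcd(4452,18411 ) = 3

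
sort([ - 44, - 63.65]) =[ - 63.65, - 44]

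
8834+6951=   15785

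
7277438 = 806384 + 6471054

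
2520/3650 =252/365 = 0.69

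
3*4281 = 12843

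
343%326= 17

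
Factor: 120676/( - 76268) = -23^( - 1)*829^( - 1)*30169^1 = - 30169/19067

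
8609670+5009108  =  13618778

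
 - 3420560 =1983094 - 5403654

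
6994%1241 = 789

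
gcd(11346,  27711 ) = 3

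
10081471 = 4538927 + 5542544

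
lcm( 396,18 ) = 396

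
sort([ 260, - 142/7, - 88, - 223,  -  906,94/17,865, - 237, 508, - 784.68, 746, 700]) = [  -  906, - 784.68, -237,  -  223, - 88, - 142/7, 94/17, 260, 508, 700,  746, 865 ]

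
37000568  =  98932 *374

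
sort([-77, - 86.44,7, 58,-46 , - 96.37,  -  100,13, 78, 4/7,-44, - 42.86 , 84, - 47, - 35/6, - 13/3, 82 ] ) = [ - 100,  -  96.37 ,  -  86.44,  -  77, - 47, - 46, - 44, - 42.86 ,  -  35/6, - 13/3, 4/7,  7 , 13,58,78,82, 84 ]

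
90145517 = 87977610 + 2167907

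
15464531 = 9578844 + 5885687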